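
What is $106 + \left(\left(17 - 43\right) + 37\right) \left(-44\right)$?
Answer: $-378$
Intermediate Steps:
$106 + \left(\left(17 - 43\right) + 37\right) \left(-44\right) = 106 + \left(-26 + 37\right) \left(-44\right) = 106 + 11 \left(-44\right) = 106 - 484 = -378$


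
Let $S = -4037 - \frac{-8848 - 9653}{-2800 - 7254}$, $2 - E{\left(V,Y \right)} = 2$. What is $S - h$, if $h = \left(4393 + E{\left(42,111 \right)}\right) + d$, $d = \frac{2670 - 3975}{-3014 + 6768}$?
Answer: $- \frac{79556857041}{9435679} \approx -8431.5$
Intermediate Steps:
$E{\left(V,Y \right)} = 0$ ($E{\left(V,Y \right)} = 2 - 2 = 0$)
$S = - \frac{40606499}{10054}$ ($S = -4037 - - \frac{18501}{-10054} = -4037 - \left(-18501\right) \left(- \frac{1}{10054}\right) = -4037 - \frac{18501}{10054} = - \frac{40606499}{10054} \approx -4038.8$)
$d = - \frac{1305}{3754} \approx -0.34763$
$h = \frac{16490017}{3754}$ ($h = \left(4393 + 0\right) - \frac{1305}{3754} = 4393 - \frac{1305}{3754} = \frac{16490017}{3754} \approx 4392.7$)
$S - h = - \frac{40606499}{10054} - \frac{16490017}{3754} = - \frac{79556857041}{9435679}$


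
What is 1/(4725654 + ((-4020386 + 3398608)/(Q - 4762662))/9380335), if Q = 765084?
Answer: 18749310414315/88602753756649647899 ≈ 2.1161e-7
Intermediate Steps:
1/(4725654 + ((-4020386 + 3398608)/(Q - 4762662))/9380335) = 1/(4725654 + ((-4020386 + 3398608)/(765084 - 4762662))/9380335) = 1/(4725654 - 621778/(-3997578)*(1/9380335)) = 1/(4725654 - 621778*(-1/3997578)*(1/9380335)) = 1/(4725654 + (310889/1998789)*(1/9380335)) = 1/(4725654 + 310889/18749310414315) = 1/(88602753756649647899/18749310414315) = 18749310414315/88602753756649647899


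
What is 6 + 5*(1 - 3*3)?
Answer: -34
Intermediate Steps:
6 + 5*(1 - 3*3) = 6 + 5*(1 - 9) = 6 + 5*(-8) = 6 - 40 = -34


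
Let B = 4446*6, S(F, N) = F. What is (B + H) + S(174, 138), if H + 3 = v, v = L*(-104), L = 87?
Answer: 17799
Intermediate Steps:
v = -9048 (v = 87*(-104) = -9048)
H = -9051 (H = -3 - 9048 = -9051)
B = 26676
(B + H) + S(174, 138) = (26676 - 9051) + 174 = 17625 + 174 = 17799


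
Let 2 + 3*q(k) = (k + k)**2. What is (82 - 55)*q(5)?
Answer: 882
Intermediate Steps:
q(k) = -2/3 + 4*k**2/3 (q(k) = -2/3 + (k + k)**2/3 = -2/3 + (2*k)**2/3 = -2/3 + (4*k**2)/3 = -2/3 + 4*k**2/3)
(82 - 55)*q(5) = (82 - 55)*(-2/3 + (4/3)*5**2) = 27*(-2/3 + (4/3)*25) = 27*(-2/3 + 100/3) = 27*(98/3) = 882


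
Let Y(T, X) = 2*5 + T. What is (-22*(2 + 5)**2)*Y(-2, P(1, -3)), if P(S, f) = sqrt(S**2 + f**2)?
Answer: -8624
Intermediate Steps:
Y(T, X) = 10 + T
(-22*(2 + 5)**2)*Y(-2, P(1, -3)) = (-22*(2 + 5)**2)*(10 - 2) = -22*7**2*8 = -22*49*8 = -1078*8 = -8624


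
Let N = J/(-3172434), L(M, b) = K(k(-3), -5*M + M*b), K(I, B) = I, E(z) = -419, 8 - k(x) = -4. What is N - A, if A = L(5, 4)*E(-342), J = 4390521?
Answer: 5315535877/1057478 ≈ 5026.6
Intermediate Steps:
k(x) = 12 (k(x) = 8 - 1*(-4) = 8 + 4 = 12)
L(M, b) = 12
N = -1463507/1057478 (N = 4390521/(-3172434) = 4390521*(-1/3172434) = -1463507/1057478 ≈ -1.3840)
A = -5028 (A = 12*(-419) = -5028)
N - A = -1463507/1057478 - 1*(-5028) = -1463507/1057478 + 5028 = 5315535877/1057478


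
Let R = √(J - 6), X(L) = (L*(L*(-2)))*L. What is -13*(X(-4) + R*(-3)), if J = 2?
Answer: -1664 + 78*I ≈ -1664.0 + 78.0*I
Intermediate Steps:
X(L) = -2*L³ (X(L) = (L*(-2*L))*L = (-2*L²)*L = -2*L³)
R = 2*I (R = √(2 - 6) = √(-4) = 2*I ≈ 2.0*I)
-13*(X(-4) + R*(-3)) = -13*(-2*(-4)³ + (2*I)*(-3)) = -13*(-2*(-64) - 6*I) = -13*(128 - 6*I) = -1664 + 78*I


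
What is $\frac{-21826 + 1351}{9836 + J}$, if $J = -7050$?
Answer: $- \frac{2925}{398} \approx -7.3492$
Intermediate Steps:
$\frac{-21826 + 1351}{9836 + J} = \frac{-21826 + 1351}{9836 - 7050} = - \frac{20475}{2786} = \left(-20475\right) \frac{1}{2786} = - \frac{2925}{398}$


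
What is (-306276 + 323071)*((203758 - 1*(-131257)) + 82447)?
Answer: 7011274290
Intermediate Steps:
(-306276 + 323071)*((203758 - 1*(-131257)) + 82447) = 16795*((203758 + 131257) + 82447) = 16795*(335015 + 82447) = 16795*417462 = 7011274290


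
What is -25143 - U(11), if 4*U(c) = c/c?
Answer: -100573/4 ≈ -25143.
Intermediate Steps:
U(c) = ¼ (U(c) = (c/c)/4 = (¼)*1 = ¼)
-25143 - U(11) = -25143 - 1*¼ = -25143 - ¼ = -100573/4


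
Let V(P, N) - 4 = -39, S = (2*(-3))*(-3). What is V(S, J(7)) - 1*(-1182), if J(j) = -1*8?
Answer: 1147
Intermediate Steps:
S = 18 (S = -6*(-3) = 18)
J(j) = -8
V(P, N) = -35 (V(P, N) = 4 - 39 = -35)
V(S, J(7)) - 1*(-1182) = -35 - 1*(-1182) = -35 + 1182 = 1147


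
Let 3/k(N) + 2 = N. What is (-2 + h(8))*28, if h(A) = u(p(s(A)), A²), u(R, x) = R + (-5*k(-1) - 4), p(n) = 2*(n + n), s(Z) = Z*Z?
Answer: 7140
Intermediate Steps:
k(N) = 3/(-2 + N)
s(Z) = Z²
p(n) = 4*n (p(n) = 2*(2*n) = 4*n)
u(R, x) = 1 + R (u(R, x) = R + (-15/(-2 - 1) - 4) = R + (-15/(-3) - 4) = R + (-15*(-1)/3 - 4) = R + (-5*(-1) - 4) = R + (5 - 4) = R + 1 = 1 + R)
h(A) = 1 + 4*A²
(-2 + h(8))*28 = (-2 + (1 + 4*8²))*28 = (-2 + (1 + 4*64))*28 = (-2 + (1 + 256))*28 = (-2 + 257)*28 = 255*28 = 7140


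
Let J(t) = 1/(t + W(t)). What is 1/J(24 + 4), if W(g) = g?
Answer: 56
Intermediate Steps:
J(t) = 1/(2*t) (J(t) = 1/(t + t) = 1/(2*t))
1/J(24 + 4) = 1/(1/(2*(24 + 4))) = 1/((1/2)/28) = 1/((1/2)*(1/28)) = 1/(1/56) = 56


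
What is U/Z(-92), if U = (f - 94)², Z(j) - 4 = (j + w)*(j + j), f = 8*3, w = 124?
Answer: -1225/1471 ≈ -0.83277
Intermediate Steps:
f = 24
Z(j) = 4 + 2*j*(124 + j) (Z(j) = 4 + (j + 124)*(j + j) = 4 + (124 + j)*(2*j) = 4 + 2*j*(124 + j))
U = 4900 (U = (24 - 94)² = (-70)² = 4900)
U/Z(-92) = 4900/(4 + 2*(-92)² + 248*(-92)) = 4900/(4 + 2*8464 - 22816) = 4900/(4 + 16928 - 22816) = 4900/(-5884) = 4900*(-1/5884) = -1225/1471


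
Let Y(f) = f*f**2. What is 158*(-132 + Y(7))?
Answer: 33338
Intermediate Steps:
Y(f) = f**3
158*(-132 + Y(7)) = 158*(-132 + 7**3) = 158*(-132 + 343) = 158*211 = 33338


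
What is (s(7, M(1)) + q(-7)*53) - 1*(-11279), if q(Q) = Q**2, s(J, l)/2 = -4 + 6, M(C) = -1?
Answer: 13880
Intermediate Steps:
s(J, l) = 4 (s(J, l) = 2*(-4 + 6) = 2*2 = 4)
(s(7, M(1)) + q(-7)*53) - 1*(-11279) = (4 + (-7)**2*53) - 1*(-11279) = (4 + 49*53) + 11279 = (4 + 2597) + 11279 = 2601 + 11279 = 13880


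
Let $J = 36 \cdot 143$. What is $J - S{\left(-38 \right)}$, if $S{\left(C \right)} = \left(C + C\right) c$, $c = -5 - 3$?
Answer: $4540$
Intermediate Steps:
$J = 5148$
$c = -8$
$S{\left(C \right)} = - 16 C$ ($S{\left(C \right)} = \left(C + C\right) \left(-8\right) = 2 C \left(-8\right) = - 16 C$)
$J - S{\left(-38 \right)} = 5148 - \left(-16\right) \left(-38\right) = 5148 - 608 = 4540$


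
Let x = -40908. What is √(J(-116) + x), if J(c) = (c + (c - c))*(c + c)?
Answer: 2*I*√3499 ≈ 118.3*I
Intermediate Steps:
J(c) = 2*c² (J(c) = (c + 0)*(2*c) = c*(2*c) = 2*c²)
√(J(-116) + x) = √(2*(-116)² - 40908) = √(2*13456 - 40908) = √(26912 - 40908) = √(-13996) = 2*I*√3499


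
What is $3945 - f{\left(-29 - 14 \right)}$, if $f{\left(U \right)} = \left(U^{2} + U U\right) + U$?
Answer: $290$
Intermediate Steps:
$f{\left(U \right)} = U + 2 U^{2}$ ($f{\left(U \right)} = \left(U^{2} + U^{2}\right) + U = 2 U^{2} + U = U + 2 U^{2}$)
$3945 - f{\left(-29 - 14 \right)} = 3945 - \left(-29 - 14\right) \left(1 + 2 \left(-29 - 14\right)\right) = 3945 - - 43 \left(1 + 2 \left(-43\right)\right) = 3945 - - 43 \left(1 - 86\right) = 3945 - \left(-43\right) \left(-85\right) = 3945 - 3655 = 290$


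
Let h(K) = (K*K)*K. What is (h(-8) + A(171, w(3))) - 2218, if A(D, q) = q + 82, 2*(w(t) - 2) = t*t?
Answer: -5283/2 ≈ -2641.5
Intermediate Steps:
h(K) = K³ (h(K) = K²*K = K³)
w(t) = 2 + t²/2 (w(t) = 2 + (t*t)/2 = 2 + t²/2)
A(D, q) = 82 + q
(h(-8) + A(171, w(3))) - 2218 = ((-8)³ + (82 + (2 + (½)*3²))) - 2218 = (-512 + (82 + (2 + (½)*9))) - 2218 = (-512 + (82 + (2 + 9/2))) - 2218 = (-512 + (82 + 13/2)) - 2218 = (-512 + 177/2) - 2218 = -847/2 - 2218 = -5283/2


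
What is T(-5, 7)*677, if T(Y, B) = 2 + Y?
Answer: -2031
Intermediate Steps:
T(-5, 7)*677 = (2 - 5)*677 = -3*677 = -2031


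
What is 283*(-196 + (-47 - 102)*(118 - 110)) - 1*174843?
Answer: -567647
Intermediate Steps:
283*(-196 + (-47 - 102)*(118 - 110)) - 1*174843 = 283*(-196 - 149*8) - 174843 = 283*(-196 - 1192) - 174843 = 283*(-1388) - 174843 = -392804 - 174843 = -567647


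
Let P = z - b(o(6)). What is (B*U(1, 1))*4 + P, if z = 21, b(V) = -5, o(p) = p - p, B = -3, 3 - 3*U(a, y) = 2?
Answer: 22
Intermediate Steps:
U(a, y) = ⅓ (U(a, y) = 1 - ⅓*2 = 1 - ⅔ = ⅓)
o(p) = 0
P = 26 (P = 21 - 1*(-5) = 21 + 5 = 26)
(B*U(1, 1))*4 + P = -3*⅓*4 + 26 = -1*4 + 26 = -4 + 26 = 22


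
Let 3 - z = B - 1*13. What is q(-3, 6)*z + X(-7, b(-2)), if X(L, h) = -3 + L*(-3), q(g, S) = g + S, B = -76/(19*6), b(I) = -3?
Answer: 68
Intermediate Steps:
B = -⅔ (B = -76/114 = -76*1/114 = -⅔ ≈ -0.66667)
q(g, S) = S + g
X(L, h) = -3 - 3*L
z = 50/3 (z = 3 - (-⅔ - 1*13) = 3 - (-⅔ - 13) = 3 - 1*(-41/3) = 3 + 41/3 = 50/3 ≈ 16.667)
q(-3, 6)*z + X(-7, b(-2)) = (6 - 3)*(50/3) + (-3 - 3*(-7)) = 3*(50/3) + (-3 + 21) = 50 + 18 = 68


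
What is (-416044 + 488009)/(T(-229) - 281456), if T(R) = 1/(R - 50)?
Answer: -4015647/15705245 ≈ -0.25569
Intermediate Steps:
T(R) = 1/(-50 + R)
(-416044 + 488009)/(T(-229) - 281456) = (-416044 + 488009)/(1/(-50 - 229) - 281456) = 71965/(1/(-279) - 281456) = 71965/(-1/279 - 281456) = 71965/(-78526225/279) = 71965*(-279/78526225) = -4015647/15705245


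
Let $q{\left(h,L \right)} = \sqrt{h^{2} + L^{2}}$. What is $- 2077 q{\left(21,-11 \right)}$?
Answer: $- 2077 \sqrt{562} \approx -49239.0$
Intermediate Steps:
$q{\left(h,L \right)} = \sqrt{L^{2} + h^{2}}$
$- 2077 q{\left(21,-11 \right)} = - 2077 \sqrt{\left(-11\right)^{2} + 21^{2}} = - 2077 \sqrt{121 + 441} = - 2077 \sqrt{562}$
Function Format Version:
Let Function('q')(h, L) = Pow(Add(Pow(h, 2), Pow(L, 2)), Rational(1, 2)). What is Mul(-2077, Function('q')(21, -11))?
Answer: Mul(-2077, Pow(562, Rational(1, 2))) ≈ -49239.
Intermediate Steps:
Function('q')(h, L) = Pow(Add(Pow(L, 2), Pow(h, 2)), Rational(1, 2))
Mul(-2077, Function('q')(21, -11)) = Mul(-2077, Pow(Add(Pow(-11, 2), Pow(21, 2)), Rational(1, 2))) = Mul(-2077, Pow(Add(121, 441), Rational(1, 2))) = Mul(-2077, Pow(562, Rational(1, 2)))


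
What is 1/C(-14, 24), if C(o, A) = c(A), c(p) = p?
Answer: 1/24 ≈ 0.041667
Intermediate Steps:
C(o, A) = A
1/C(-14, 24) = 1/24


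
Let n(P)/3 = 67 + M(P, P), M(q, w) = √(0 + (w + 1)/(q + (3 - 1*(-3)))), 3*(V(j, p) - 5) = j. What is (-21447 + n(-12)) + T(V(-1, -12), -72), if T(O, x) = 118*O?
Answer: -62086/3 + √66/2 ≈ -20691.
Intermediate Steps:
V(j, p) = 5 + j/3
M(q, w) = √((1 + w)/(6 + q)) (M(q, w) = √(0 + (1 + w)/(q + (3 + 3))) = √(0 + (1 + w)/(q + 6)) = √(0 + (1 + w)/(6 + q)) = √((1 + w)/(6 + q)))
n(P) = 201 + 3*√((1 + P)/(6 + P)) (n(P) = 3*(67 + √((1 + P)/(6 + P))) = 201 + 3*√((1 + P)/(6 + P)))
(-21447 + n(-12)) + T(V(-1, -12), -72) = (-21447 + (201 + 3*√((1 - 12)/(6 - 12)))) + 118*(5 + (⅓)*(-1)) = (-21447 + (201 + 3*√(-11/(-6)))) + 118*(5 - ⅓) = (-21447 + (201 + 3*√(-⅙*(-11)))) + 118*(14/3) = (-21447 + (201 + 3*√(11/6))) + 1652/3 = (-21447 + (201 + 3*(√66/6))) + 1652/3 = (-21447 + (201 + √66/2)) + 1652/3 = (-21246 + √66/2) + 1652/3 = -62086/3 + √66/2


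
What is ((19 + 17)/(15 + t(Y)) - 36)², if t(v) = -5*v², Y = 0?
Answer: 28224/25 ≈ 1129.0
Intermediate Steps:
((19 + 17)/(15 + t(Y)) - 36)² = ((19 + 17)/(15 - 5*0²) - 36)² = (36/(15 - 5*0) - 36)² = (36/(15 + 0) - 36)² = (36/15 - 36)² = (36*(1/15) - 36)² = (12/5 - 36)² = (-168/5)² = 28224/25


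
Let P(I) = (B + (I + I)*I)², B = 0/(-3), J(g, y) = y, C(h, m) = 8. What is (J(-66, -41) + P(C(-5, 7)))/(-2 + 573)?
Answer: 16343/571 ≈ 28.622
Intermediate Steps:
B = 0 (B = 0*(-⅓) = 0)
P(I) = 4*I⁴ (P(I) = (0 + (I + I)*I)² = (0 + (2*I)*I)² = (0 + 2*I²)² = (2*I²)² = 4*I⁴)
(J(-66, -41) + P(C(-5, 7)))/(-2 + 573) = (-41 + 4*8⁴)/(-2 + 573) = (-41 + 4*4096)/571 = (-41 + 16384)*(1/571) = 16343*(1/571) = 16343/571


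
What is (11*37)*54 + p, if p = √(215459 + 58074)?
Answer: 21978 + √273533 ≈ 22501.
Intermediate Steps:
p = √273533 ≈ 523.00
(11*37)*54 + p = (11*37)*54 + √273533 = 407*54 + √273533 = 21978 + √273533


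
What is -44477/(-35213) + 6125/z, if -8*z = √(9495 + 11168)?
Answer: 44477/35213 - 49000*√20663/20663 ≈ -339.62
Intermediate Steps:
z = -√20663/8 (z = -√(9495 + 11168)/8 = -√20663/8 ≈ -17.968)
-44477/(-35213) + 6125/z = -44477/(-35213) + 6125/((-√20663/8)) = -44477*(-1/35213) + 6125*(-8*√20663/20663) = 44477/35213 - 49000*√20663/20663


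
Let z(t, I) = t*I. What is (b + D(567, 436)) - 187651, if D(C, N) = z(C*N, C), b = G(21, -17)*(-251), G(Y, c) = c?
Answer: 139985820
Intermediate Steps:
b = 4267 (b = -17*(-251) = 4267)
z(t, I) = I*t
D(C, N) = N*C**2 (D(C, N) = C*(C*N) = N*C**2)
(b + D(567, 436)) - 187651 = (4267 + 436*567**2) - 187651 = (4267 + 436*321489) - 187651 = (4267 + 140169204) - 187651 = 140173471 - 187651 = 139985820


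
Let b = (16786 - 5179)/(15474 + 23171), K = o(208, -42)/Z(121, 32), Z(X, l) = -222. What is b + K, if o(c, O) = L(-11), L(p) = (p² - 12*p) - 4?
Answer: -2348617/2859730 ≈ -0.82127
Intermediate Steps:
L(p) = -4 + p² - 12*p
o(c, O) = 249 (o(c, O) = -4 + (-11)² - 12*(-11) = -4 + 121 + 132 = 249)
K = -83/74 (K = 249/(-222) = 249*(-1/222) = -83/74 ≈ -1.1216)
b = 11607/38645 ≈ 0.30035
b + K = 11607/38645 - 83/74 = -2348617/2859730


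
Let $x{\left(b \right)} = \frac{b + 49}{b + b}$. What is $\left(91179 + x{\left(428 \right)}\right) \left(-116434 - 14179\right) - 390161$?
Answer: $- \frac{10194639574529}{856} \approx -1.191 \cdot 10^{10}$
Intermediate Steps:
$x{\left(b \right)} = \frac{49 + b}{2 b}$
$\left(91179 + x{\left(428 \right)}\right) \left(-116434 - 14179\right) - 390161 = \left(91179 + \frac{49 + 428}{2 \cdot 428}\right) \left(-116434 - 14179\right) - 390161 = \left(91179 + \frac{1}{2} \cdot \frac{1}{428} \cdot 477\right) \left(-130613\right) - 390161 = \left(91179 + \frac{477}{856}\right) \left(-130613\right) - 390161 = \frac{78049701}{856} \left(-130613\right) - 390161 = - \frac{10194305596713}{856} - 390161 = - \frac{10194639574529}{856}$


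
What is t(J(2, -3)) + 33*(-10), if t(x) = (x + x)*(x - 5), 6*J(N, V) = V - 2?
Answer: -5765/18 ≈ -320.28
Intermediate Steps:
J(N, V) = -⅓ + V/6 (J(N, V) = (V - 2)/6 = (-2 + V)/6 = -⅓ + V/6)
t(x) = 2*x*(-5 + x) (t(x) = (2*x)*(-5 + x) = 2*x*(-5 + x))
t(J(2, -3)) + 33*(-10) = 2*(-⅓ + (⅙)*(-3))*(-5 + (-⅓ + (⅙)*(-3))) + 33*(-10) = 2*(-⅓ - ½)*(-5 + (-⅓ - ½)) - 330 = 2*(-⅚)*(-5 - ⅚) - 330 = 2*(-⅚)*(-35/6) - 330 = 175/18 - 330 = -5765/18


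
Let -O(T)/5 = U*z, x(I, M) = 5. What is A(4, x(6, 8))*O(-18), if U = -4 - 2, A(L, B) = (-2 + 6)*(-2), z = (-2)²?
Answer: -960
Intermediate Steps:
z = 4
A(L, B) = -8 (A(L, B) = 4*(-2) = -8)
U = -6
O(T) = 120 (O(T) = -(-30)*4 = -5*(-24) = 120)
A(4, x(6, 8))*O(-18) = -8*120 = -960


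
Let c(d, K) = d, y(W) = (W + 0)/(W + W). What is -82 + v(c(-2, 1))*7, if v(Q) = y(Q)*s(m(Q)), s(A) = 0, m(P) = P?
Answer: -82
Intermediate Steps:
y(W) = ½ (y(W) = W/((2*W)) = W*(1/(2*W)) = ½)
v(Q) = 0 (v(Q) = (½)*0 = 0)
-82 + v(c(-2, 1))*7 = -82 + 0*7 = -82 + 0 = -82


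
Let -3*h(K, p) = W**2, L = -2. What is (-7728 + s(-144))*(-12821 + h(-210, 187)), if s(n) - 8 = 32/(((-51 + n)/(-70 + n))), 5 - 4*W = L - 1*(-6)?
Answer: 115277798471/1170 ≈ 9.8528e+7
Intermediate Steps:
W = 1/4 (W = 5/4 - (-2 - 1*(-6))/4 = 5/4 - (-2 + 6)/4 = 5/4 - 1/4*4 = 5/4 - 1 = 1/4 ≈ 0.25000)
h(K, p) = -1/48 (h(K, p) = -(1/4)**2/3 = -1/3*1/16 = -1/48)
s(n) = 8 + 32*(-70 + n)/(-51 + n) (s(n) = 8 + 32/(((-51 + n)/(-70 + n))) = 8 + 32*((-70 + n)/(-51 + n)) = 8 + 32*(-70 + n)/(-51 + n))
(-7728 + s(-144))*(-12821 + h(-210, 187)) = (-7728 + 8*(-331 + 5*(-144))/(-51 - 144))*(-12821 - 1/48) = (-7728 + 8*(-331 - 720)/(-195))*(-615409/48) = (-7728 + 8*(-1/195)*(-1051))*(-615409/48) = (-7728 + 8408/195)*(-615409/48) = -1498552/195*(-615409/48) = 115277798471/1170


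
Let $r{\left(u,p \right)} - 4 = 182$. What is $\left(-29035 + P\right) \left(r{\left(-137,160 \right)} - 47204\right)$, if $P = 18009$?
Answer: $518420468$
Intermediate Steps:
$r{\left(u,p \right)} = 186$ ($r{\left(u,p \right)} = 4 + 182 = 186$)
$\left(-29035 + P\right) \left(r{\left(-137,160 \right)} - 47204\right) = \left(-29035 + 18009\right) \left(186 - 47204\right) = \left(-11026\right) \left(-47018\right) = 518420468$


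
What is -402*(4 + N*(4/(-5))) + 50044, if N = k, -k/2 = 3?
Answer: 232532/5 ≈ 46506.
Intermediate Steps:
k = -6 (k = -2*3 = -6)
N = -6
-402*(4 + N*(4/(-5))) + 50044 = -402*(4 - 24/(-5)) + 50044 = -402*(4 - 24*(-1)/5) + 50044 = -402*(4 - 6*(-⅘)) + 50044 = -402*(4 + 24/5) + 50044 = -402*44/5 + 50044 = -17688/5 + 50044 = 232532/5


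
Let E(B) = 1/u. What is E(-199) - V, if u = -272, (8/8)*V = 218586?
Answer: -59455393/272 ≈ -2.1859e+5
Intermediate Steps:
V = 218586
E(B) = -1/272 (E(B) = 1/(-272) = -1/272)
E(-199) - V = -1/272 - 1*218586 = -1/272 - 218586 = -59455393/272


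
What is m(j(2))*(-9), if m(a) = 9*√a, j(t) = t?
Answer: -81*√2 ≈ -114.55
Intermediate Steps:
m(j(2))*(-9) = (9*√2)*(-9) = -81*√2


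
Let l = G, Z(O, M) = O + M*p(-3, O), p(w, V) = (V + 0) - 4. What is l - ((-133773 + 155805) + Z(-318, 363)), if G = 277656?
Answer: 372828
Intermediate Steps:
p(w, V) = -4 + V (p(w, V) = V - 4 = -4 + V)
Z(O, M) = O + M*(-4 + O)
l = 277656
l - ((-133773 + 155805) + Z(-318, 363)) = 277656 - ((-133773 + 155805) + (-318 + 363*(-4 - 318))) = 277656 - (22032 + (-318 + 363*(-322))) = 277656 - (22032 + (-318 - 116886)) = 277656 - (22032 - 117204) = 277656 - 1*(-95172) = 277656 + 95172 = 372828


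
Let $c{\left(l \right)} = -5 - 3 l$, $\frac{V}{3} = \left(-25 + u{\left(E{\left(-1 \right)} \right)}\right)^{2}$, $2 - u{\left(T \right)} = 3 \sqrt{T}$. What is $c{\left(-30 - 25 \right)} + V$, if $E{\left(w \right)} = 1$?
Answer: $2188$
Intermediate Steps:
$u{\left(T \right)} = 2 - 3 \sqrt{T}$
$V = 2028$ ($V = 3 \left(-25 + \left(2 - 3 \sqrt{1}\right)\right)^{2} = 3 \left(-25 + \left(2 - 3\right)\right)^{2} = 3 \left(-25 - 1\right)^{2} = 3 \left(-26\right)^{2} = 3 \cdot 676 = 2028$)
$c{\left(-30 - 25 \right)} + V = \left(-5 - 3 \left(-30 - 25\right)\right) + 2028 = \left(-5 - -165\right) + 2028 = \left(-5 + 165\right) + 2028 = 160 + 2028 = 2188$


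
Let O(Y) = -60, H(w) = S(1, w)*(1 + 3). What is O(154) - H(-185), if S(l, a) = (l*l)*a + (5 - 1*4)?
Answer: 676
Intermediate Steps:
S(l, a) = 1 + a*l**2 (S(l, a) = l**2*a + (5 - 4) = a*l**2 + 1 = 1 + a*l**2)
H(w) = 4 + 4*w (H(w) = (1 + w*1**2)*(1 + 3) = (1 + w*1)*4 = (1 + w)*4 = 4 + 4*w)
O(154) - H(-185) = -60 - (4 + 4*(-185)) = -60 - (4 - 740) = -60 - 1*(-736) = -60 + 736 = 676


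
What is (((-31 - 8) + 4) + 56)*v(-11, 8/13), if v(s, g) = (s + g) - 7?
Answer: -4746/13 ≈ -365.08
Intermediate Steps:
v(s, g) = -7 + g + s (v(s, g) = (g + s) - 7 = -7 + g + s)
(((-31 - 8) + 4) + 56)*v(-11, 8/13) = (((-31 - 8) + 4) + 56)*(-7 + 8/13 - 11) = ((-39 + 4) + 56)*(-7 + 8*(1/13) - 11) = (-35 + 56)*(-7 + 8/13 - 11) = 21*(-226/13) = -4746/13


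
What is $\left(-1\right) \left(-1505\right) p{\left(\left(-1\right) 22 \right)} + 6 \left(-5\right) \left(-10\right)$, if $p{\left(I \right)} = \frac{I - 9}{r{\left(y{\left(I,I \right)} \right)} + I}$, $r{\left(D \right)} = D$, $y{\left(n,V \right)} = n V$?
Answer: $\frac{13135}{66} \approx 199.02$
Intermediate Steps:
$y{\left(n,V \right)} = V n$
$p{\left(I \right)} = \frac{-9 + I}{I + I^{2}}$ ($p{\left(I \right)} = \frac{I - 9}{I I + I} = \frac{-9 + I}{I^{2} + I} = \frac{-9 + I}{I + I^{2}}$)
$\left(-1\right) \left(-1505\right) p{\left(\left(-1\right) 22 \right)} + 6 \left(-5\right) \left(-10\right) = \left(-1\right) \left(-1505\right) \frac{-9 - 22}{\left(-1\right) 22 \left(1 - 22\right)} + 6 \left(-5\right) \left(-10\right) = 1505 \frac{-9 - 22}{\left(-22\right) \left(1 - 22\right)} - -300 = 1505 \left(\left(- \frac{1}{22}\right) \frac{1}{-21} \left(-31\right)\right) + 300 = 1505 \left(\left(- \frac{1}{22}\right) \left(- \frac{1}{21}\right) \left(-31\right)\right) + 300 = 1505 \left(- \frac{31}{462}\right) + 300 = - \frac{6665}{66} + 300 = \frac{13135}{66}$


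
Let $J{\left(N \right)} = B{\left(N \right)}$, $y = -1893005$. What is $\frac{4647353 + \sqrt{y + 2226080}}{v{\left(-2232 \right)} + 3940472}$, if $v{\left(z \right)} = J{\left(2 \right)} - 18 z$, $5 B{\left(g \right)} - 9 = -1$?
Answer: $\frac{23236765}{19903248} + \frac{25 \sqrt{13323}}{19903248} \approx 1.1676$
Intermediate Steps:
$B{\left(g \right)} = \frac{8}{5}$ ($B{\left(g \right)} = \frac{9}{5} + \frac{1}{5} \left(-1\right) = \frac{9}{5} - \frac{1}{5} = \frac{8}{5}$)
$J{\left(N \right)} = \frac{8}{5}$
$v{\left(z \right)} = \frac{8}{5} - 18 z$
$\frac{4647353 + \sqrt{y + 2226080}}{v{\left(-2232 \right)} + 3940472} = \frac{4647353 + \sqrt{-1893005 + 2226080}}{\left(\frac{8}{5} - -40176\right) + 3940472} = \frac{4647353 + \sqrt{333075}}{\left(\frac{8}{5} + 40176\right) + 3940472} = \frac{4647353 + 5 \sqrt{13323}}{\frac{200888}{5} + 3940472} = \frac{4647353 + 5 \sqrt{13323}}{\frac{19903248}{5}} = \left(4647353 + 5 \sqrt{13323}\right) \frac{5}{19903248} = \frac{23236765}{19903248} + \frac{25 \sqrt{13323}}{19903248}$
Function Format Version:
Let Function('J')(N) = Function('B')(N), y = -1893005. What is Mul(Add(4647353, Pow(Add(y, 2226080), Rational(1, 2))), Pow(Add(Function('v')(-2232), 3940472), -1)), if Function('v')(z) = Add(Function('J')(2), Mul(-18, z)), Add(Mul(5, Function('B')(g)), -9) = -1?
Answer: Add(Rational(23236765, 19903248), Mul(Rational(25, 19903248), Pow(13323, Rational(1, 2)))) ≈ 1.1676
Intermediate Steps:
Function('B')(g) = Rational(8, 5) (Function('B')(g) = Add(Rational(9, 5), Mul(Rational(1, 5), -1)) = Add(Rational(9, 5), Rational(-1, 5)) = Rational(8, 5))
Function('J')(N) = Rational(8, 5)
Function('v')(z) = Add(Rational(8, 5), Mul(-18, z))
Mul(Add(4647353, Pow(Add(y, 2226080), Rational(1, 2))), Pow(Add(Function('v')(-2232), 3940472), -1)) = Mul(Add(4647353, Pow(Add(-1893005, 2226080), Rational(1, 2))), Pow(Add(Add(Rational(8, 5), Mul(-18, -2232)), 3940472), -1)) = Mul(Add(4647353, Pow(333075, Rational(1, 2))), Pow(Add(Add(Rational(8, 5), 40176), 3940472), -1)) = Mul(Add(4647353, Mul(5, Pow(13323, Rational(1, 2)))), Pow(Add(Rational(200888, 5), 3940472), -1)) = Mul(Add(4647353, Mul(5, Pow(13323, Rational(1, 2)))), Pow(Rational(19903248, 5), -1)) = Mul(Add(4647353, Mul(5, Pow(13323, Rational(1, 2)))), Rational(5, 19903248)) = Add(Rational(23236765, 19903248), Mul(Rational(25, 19903248), Pow(13323, Rational(1, 2))))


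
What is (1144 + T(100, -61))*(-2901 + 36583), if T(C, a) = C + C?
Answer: 45268608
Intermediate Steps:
T(C, a) = 2*C
(1144 + T(100, -61))*(-2901 + 36583) = (1144 + 2*100)*(-2901 + 36583) = (1144 + 200)*33682 = 1344*33682 = 45268608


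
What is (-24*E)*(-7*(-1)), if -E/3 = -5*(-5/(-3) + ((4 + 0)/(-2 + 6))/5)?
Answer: -4704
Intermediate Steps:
E = 28 (E = -(-15)*(-5/(-3) + ((4 + 0)/(-2 + 6))/5) = -(-15)*(-5*(-1/3) + (4/4)*(1/5)) = -(-15)*(5/3 + (4*(1/4))*(1/5)) = -(-15)*(5/3 + 1*(1/5)) = -(-15)*(5/3 + 1/5) = -(-15)*28/15 = -3*(-28/3) = 28)
(-24*E)*(-7*(-1)) = (-24*28)*(-7*(-1)) = -672*7 = -4704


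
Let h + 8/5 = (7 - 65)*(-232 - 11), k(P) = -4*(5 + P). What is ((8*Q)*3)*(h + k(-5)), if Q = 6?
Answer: 10146528/5 ≈ 2.0293e+6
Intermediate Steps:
k(P) = -20 - 4*P
h = 70462/5 (h = -8/5 + (7 - 65)*(-232 - 11) = -8/5 - 58*(-243) = -8/5 + 14094 = 70462/5 ≈ 14092.)
((8*Q)*3)*(h + k(-5)) = ((8*6)*3)*(70462/5 + (-20 - 4*(-5))) = (48*3)*(70462/5 + (-20 + 20)) = 144*(70462/5 + 0) = 144*(70462/5) = 10146528/5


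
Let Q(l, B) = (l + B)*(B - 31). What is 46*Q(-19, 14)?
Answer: 3910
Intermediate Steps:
Q(l, B) = (-31 + B)*(B + l) (Q(l, B) = (B + l)*(-31 + B) = (-31 + B)*(B + l))
46*Q(-19, 14) = 46*(14**2 - 31*14 - 31*(-19) + 14*(-19)) = 46*(196 - 434 + 589 - 266) = 46*85 = 3910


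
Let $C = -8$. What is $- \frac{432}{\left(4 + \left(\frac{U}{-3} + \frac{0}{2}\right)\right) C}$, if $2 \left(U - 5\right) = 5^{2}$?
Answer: $- \frac{324}{11} \approx -29.455$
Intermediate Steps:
$U = \frac{35}{2}$ ($U = 5 + \frac{5^{2}}{2} = 5 + \frac{1}{2} \cdot 25 = 5 + \frac{25}{2} = \frac{35}{2} \approx 17.5$)
$- \frac{432}{\left(4 + \left(\frac{U}{-3} + \frac{0}{2}\right)\right) C} = - \frac{432}{\left(4 + \left(\frac{35}{2 \left(-3\right)} + \frac{0}{2}\right)\right) \left(-8\right)} = - \frac{432}{\left(4 + \left(\frac{35}{2} \left(- \frac{1}{3}\right) + 0 \cdot \frac{1}{2}\right)\right) \left(-8\right)} = - \frac{432}{\left(4 + \left(- \frac{35}{6} + 0\right)\right) \left(-8\right)} = - \frac{432}{\left(4 - \frac{35}{6}\right) \left(-8\right)} = - \frac{432}{\left(- \frac{11}{6}\right) \left(-8\right)} = - \frac{432}{\frac{44}{3}} = \left(-432\right) \frac{3}{44} = - \frac{324}{11}$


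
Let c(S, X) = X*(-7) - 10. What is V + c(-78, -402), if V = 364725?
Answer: 367529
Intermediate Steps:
c(S, X) = -10 - 7*X (c(S, X) = -7*X - 10 = -10 - 7*X)
V + c(-78, -402) = 364725 + (-10 - 7*(-402)) = 364725 + (-10 + 2814) = 364725 + 2804 = 367529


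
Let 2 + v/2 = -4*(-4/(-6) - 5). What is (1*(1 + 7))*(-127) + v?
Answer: -2956/3 ≈ -985.33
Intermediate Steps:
v = 92/3 (v = -4 + 2*(-4*(-4/(-6) - 5)) = -4 + 2*(-4*(-4*(-⅙) - 5)) = -4 + 2*(-4*(⅔ - 5)) = -4 + 2*(-4*(-13/3)) = -4 + 2*(52/3) = -4 + 104/3 = 92/3 ≈ 30.667)
(1*(1 + 7))*(-127) + v = (1*(1 + 7))*(-127) + 92/3 = (1*8)*(-127) + 92/3 = 8*(-127) + 92/3 = -1016 + 92/3 = -2956/3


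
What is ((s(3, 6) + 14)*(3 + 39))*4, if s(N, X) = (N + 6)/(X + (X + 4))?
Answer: 4893/2 ≈ 2446.5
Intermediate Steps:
s(N, X) = (6 + N)/(4 + 2*X) (s(N, X) = (6 + N)/(X + (4 + X)) = (6 + N)/(4 + 2*X))
((s(3, 6) + 14)*(3 + 39))*4 = (((6 + 3)/(2*(2 + 6)) + 14)*(3 + 39))*4 = (((1/2)*9/8 + 14)*42)*4 = (((1/2)*(1/8)*9 + 14)*42)*4 = ((9/16 + 14)*42)*4 = ((233/16)*42)*4 = (4893/8)*4 = 4893/2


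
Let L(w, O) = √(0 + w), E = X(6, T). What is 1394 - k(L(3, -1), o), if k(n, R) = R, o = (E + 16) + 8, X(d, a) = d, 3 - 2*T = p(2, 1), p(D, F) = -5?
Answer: 1364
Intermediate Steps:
T = 4 (T = 3/2 - ½*(-5) = 3/2 + 5/2 = 4)
E = 6
L(w, O) = √w
o = 30 (o = (6 + 16) + 8 = 22 + 8 = 30)
1394 - k(L(3, -1), o) = 1394 - 1*30 = 1394 - 30 = 1364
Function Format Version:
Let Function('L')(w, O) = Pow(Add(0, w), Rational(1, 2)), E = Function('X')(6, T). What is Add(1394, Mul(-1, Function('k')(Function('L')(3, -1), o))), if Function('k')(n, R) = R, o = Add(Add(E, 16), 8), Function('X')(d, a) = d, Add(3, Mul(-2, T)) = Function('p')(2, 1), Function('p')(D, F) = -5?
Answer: 1364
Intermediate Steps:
T = 4 (T = Add(Rational(3, 2), Mul(Rational(-1, 2), -5)) = Add(Rational(3, 2), Rational(5, 2)) = 4)
E = 6
Function('L')(w, O) = Pow(w, Rational(1, 2))
o = 30 (o = Add(Add(6, 16), 8) = Add(22, 8) = 30)
Add(1394, Mul(-1, Function('k')(Function('L')(3, -1), o))) = Add(1394, Mul(-1, 30)) = Add(1394, -30) = 1364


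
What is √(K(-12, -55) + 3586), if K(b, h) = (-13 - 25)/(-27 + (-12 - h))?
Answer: √57338/4 ≈ 59.863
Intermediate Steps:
K(b, h) = -38/(-39 - h)
√(K(-12, -55) + 3586) = √(38/(39 - 55) + 3586) = √(38/(-16) + 3586) = √(38*(-1/16) + 3586) = √(-19/8 + 3586) = √(28669/8) = √57338/4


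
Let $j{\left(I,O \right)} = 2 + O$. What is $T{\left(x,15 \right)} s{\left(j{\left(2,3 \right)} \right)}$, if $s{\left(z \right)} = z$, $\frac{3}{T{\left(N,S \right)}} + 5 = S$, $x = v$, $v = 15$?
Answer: $\frac{3}{2} \approx 1.5$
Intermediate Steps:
$x = 15$
$T{\left(N,S \right)} = \frac{3}{-5 + S}$
$T{\left(x,15 \right)} s{\left(j{\left(2,3 \right)} \right)} = \frac{3}{-5 + 15} \left(2 + 3\right) = \frac{3}{10} \cdot 5 = \frac{3}{2}$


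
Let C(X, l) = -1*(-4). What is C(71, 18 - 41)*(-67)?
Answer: -268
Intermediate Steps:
C(X, l) = 4
C(71, 18 - 41)*(-67) = 4*(-67) = -268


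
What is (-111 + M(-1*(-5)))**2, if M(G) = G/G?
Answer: 12100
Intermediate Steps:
M(G) = 1
(-111 + M(-1*(-5)))**2 = (-111 + 1)**2 = (-110)**2 = 12100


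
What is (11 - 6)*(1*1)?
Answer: 5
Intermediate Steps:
(11 - 6)*(1*1) = 5*1 = 5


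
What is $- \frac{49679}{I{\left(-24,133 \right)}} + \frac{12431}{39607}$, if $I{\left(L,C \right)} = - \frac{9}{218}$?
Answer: $\frac{428944793233}{356463} \approx 1.2033 \cdot 10^{6}$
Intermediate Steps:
$I{\left(L,C \right)} = - \frac{9}{218}$ ($I{\left(L,C \right)} = \left(-9\right) \frac{1}{218} = - \frac{9}{218}$)
$- \frac{49679}{I{\left(-24,133 \right)}} + \frac{12431}{39607} = - \frac{49679}{- \frac{9}{218}} + \frac{12431}{39607} = \left(-49679\right) \left(- \frac{218}{9}\right) + 12431 \cdot \frac{1}{39607} = \frac{10830022}{9} + \frac{12431}{39607} = \frac{428944793233}{356463}$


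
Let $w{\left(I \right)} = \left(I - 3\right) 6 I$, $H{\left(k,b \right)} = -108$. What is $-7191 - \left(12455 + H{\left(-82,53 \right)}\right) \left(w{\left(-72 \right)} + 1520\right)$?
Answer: $-418817431$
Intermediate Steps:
$w{\left(I \right)} = I \left(-18 + 6 I\right)$ ($w{\left(I \right)} = \left(-3 + I\right) 6 I = \left(-18 + 6 I\right) I = I \left(-18 + 6 I\right)$)
$-7191 - \left(12455 + H{\left(-82,53 \right)}\right) \left(w{\left(-72 \right)} + 1520\right) = -7191 - \left(12455 - 108\right) \left(6 \left(-72\right) \left(-3 - 72\right) + 1520\right) = -7191 - 12347 \left(6 \left(-72\right) \left(-75\right) + 1520\right) = -7191 - 12347 \left(32400 + 1520\right) = -7191 - 12347 \cdot 33920 = -7191 - 418810240 = -418817431$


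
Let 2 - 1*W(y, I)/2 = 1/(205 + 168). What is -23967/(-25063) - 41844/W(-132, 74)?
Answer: -195571440663/18671935 ≈ -10474.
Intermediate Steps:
W(y, I) = 1490/373 (W(y, I) = 4 - 2/(205 + 168) = 4 - 2/373 = 1490/373)
-23967/(-25063) - 41844/W(-132, 74) = -23967/(-25063) - 41844/1490/373 = -23967*(-1/25063) - 41844*373/1490 = 23967/25063 - 7803906/745 = -195571440663/18671935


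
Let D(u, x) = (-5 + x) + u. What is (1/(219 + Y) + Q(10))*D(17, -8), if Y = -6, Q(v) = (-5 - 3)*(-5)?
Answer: 34084/213 ≈ 160.02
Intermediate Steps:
D(u, x) = -5 + u + x
Q(v) = 40 (Q(v) = -8*(-5) = 40)
(1/(219 + Y) + Q(10))*D(17, -8) = (1/(219 - 6) + 40)*(-5 + 17 - 8) = (1/213 + 40)*4 = (8521/213)*4 = 34084/213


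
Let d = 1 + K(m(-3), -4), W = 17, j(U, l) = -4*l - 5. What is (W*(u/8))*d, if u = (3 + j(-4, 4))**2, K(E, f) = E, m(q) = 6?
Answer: 9639/2 ≈ 4819.5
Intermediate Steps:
j(U, l) = -5 - 4*l
u = 324 (u = (3 + (-5 - 4*4))**2 = (3 + (-5 - 16))**2 = (3 - 21)**2 = (-18)**2 = 324)
d = 7 (d = 1 + 6 = 7)
(W*(u/8))*d = (17*(324/8))*7 = (17*(324*(1/8)))*7 = (17*(81/2))*7 = (1377/2)*7 = 9639/2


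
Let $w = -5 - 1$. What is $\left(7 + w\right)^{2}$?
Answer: $1$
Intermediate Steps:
$w = -6$
$\left(7 + w\right)^{2} = \left(7 - 6\right)^{2} = 1^{2} = 1$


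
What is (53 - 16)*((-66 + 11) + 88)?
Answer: 1221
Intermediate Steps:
(53 - 16)*((-66 + 11) + 88) = 37*(-55 + 88) = 37*33 = 1221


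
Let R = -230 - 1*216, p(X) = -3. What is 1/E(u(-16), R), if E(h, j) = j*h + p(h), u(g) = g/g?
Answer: -1/449 ≈ -0.0022272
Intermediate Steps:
u(g) = 1
R = -446 (R = -230 - 216 = -446)
E(h, j) = -3 + h*j (E(h, j) = j*h - 3 = h*j - 3 = -3 + h*j)
1/E(u(-16), R) = 1/(-3 + 1*(-446)) = 1/(-3 - 446) = 1/(-449) = -1/449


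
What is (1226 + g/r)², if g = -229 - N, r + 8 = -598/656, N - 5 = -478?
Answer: 12274974716356/8543929 ≈ 1.4367e+6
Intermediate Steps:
N = -473 (N = 5 - 478 = -473)
r = -2923/328 (r = -8 - 598/656 = -8 - 598*1/656 = -8 - 299/328 = -2923/328 ≈ -8.9116)
g = 244 (g = -229 - 1*(-473) = -229 + 473 = 244)
(1226 + g/r)² = (1226 + 244/(-2923/328))² = (1226 + 244*(-328/2923))² = (1226 - 80032/2923)² = (3503566/2923)² = 12274974716356/8543929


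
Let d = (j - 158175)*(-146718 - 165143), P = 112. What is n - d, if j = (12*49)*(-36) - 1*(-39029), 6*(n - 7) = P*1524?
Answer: -43758435899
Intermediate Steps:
n = 28455 (n = 7 + (112*1524)/6 = 7 + (⅙)*170688 = 7 + 28448 = 28455)
j = 17861 (j = 588*(-36) + 39029 = -21168 + 39029 = 17861)
d = 43758464354 (d = (17861 - 158175)*(-146718 - 165143) = -140314*(-311861) = 43758464354)
n - d = 28455 - 1*43758464354 = 28455 - 43758464354 = -43758435899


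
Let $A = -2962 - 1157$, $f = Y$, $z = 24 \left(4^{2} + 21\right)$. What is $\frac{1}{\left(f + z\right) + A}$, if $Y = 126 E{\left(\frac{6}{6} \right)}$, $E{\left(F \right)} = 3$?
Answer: $- \frac{1}{2853} \approx -0.00035051$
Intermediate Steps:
$Y = 378$ ($Y = 126 \cdot 3 = 378$)
$z = 888$ ($z = 24 \left(16 + 21\right) = 24 \cdot 37 = 888$)
$f = 378$
$A = -4119$
$\frac{1}{\left(f + z\right) + A} = \frac{1}{\left(378 + 888\right) - 4119} = \frac{1}{1266 - 4119} = \frac{1}{-2853} = - \frac{1}{2853}$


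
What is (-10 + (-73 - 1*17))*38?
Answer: -3800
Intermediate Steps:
(-10 + (-73 - 1*17))*38 = (-10 + (-73 - 17))*38 = (-10 - 90)*38 = -100*38 = -3800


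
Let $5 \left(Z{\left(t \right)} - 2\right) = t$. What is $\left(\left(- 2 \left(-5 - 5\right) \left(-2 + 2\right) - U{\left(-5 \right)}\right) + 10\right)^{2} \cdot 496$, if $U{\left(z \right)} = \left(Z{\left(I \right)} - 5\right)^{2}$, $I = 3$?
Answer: $\frac{5573056}{625} \approx 8916.9$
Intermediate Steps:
$Z{\left(t \right)} = 2 + \frac{t}{5}$
$U{\left(z \right)} = \frac{144}{25}$ ($U{\left(z \right)} = \left(\left(2 + \frac{1}{5} \cdot 3\right) - 5\right)^{2} = \left(\left(2 + \frac{3}{5}\right) - 5\right)^{2} = \left(\frac{13}{5} - 5\right)^{2} = \left(- \frac{12}{5}\right)^{2} = \frac{144}{25}$)
$\left(\left(- 2 \left(-5 - 5\right) \left(-2 + 2\right) - U{\left(-5 \right)}\right) + 10\right)^{2} \cdot 496 = \left(\left(- 2 \left(-5 - 5\right) \left(-2 + 2\right) - \frac{144}{25}\right) + 10\right)^{2} \cdot 496 = \left(\left(- 2 \left(\left(-10\right) 0\right) - \frac{144}{25}\right) + 10\right)^{2} \cdot 496 = \left(\left(\left(-2\right) 0 - \frac{144}{25}\right) + 10\right)^{2} \cdot 496 = \left(\left(0 - \frac{144}{25}\right) + 10\right)^{2} \cdot 496 = \left(- \frac{144}{25} + 10\right)^{2} \cdot 496 = \left(\frac{106}{25}\right)^{2} \cdot 496 = \frac{11236}{625} \cdot 496 = \frac{5573056}{625}$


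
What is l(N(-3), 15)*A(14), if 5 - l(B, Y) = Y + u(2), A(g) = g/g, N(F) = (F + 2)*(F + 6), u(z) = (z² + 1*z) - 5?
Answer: -11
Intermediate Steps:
u(z) = -5 + z + z² (u(z) = (z² + z) - 5 = (z + z²) - 5 = -5 + z + z²)
N(F) = (2 + F)*(6 + F)
A(g) = 1
l(B, Y) = 4 - Y (l(B, Y) = 5 - (Y + (-5 + 2 + 2²)) = 5 - (Y + (-5 + 2 + 4)) = 5 - (Y + 1) = 5 - (1 + Y) = 5 + (-1 - Y) = 4 - Y)
l(N(-3), 15)*A(14) = (4 - 1*15)*1 = (4 - 15)*1 = -11*1 = -11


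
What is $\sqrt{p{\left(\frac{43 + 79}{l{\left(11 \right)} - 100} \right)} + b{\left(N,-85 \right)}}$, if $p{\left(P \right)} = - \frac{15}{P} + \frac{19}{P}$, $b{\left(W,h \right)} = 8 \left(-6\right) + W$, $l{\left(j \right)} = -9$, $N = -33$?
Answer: $\frac{i \sqrt{314699}}{61} \approx 9.1964 i$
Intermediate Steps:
$b{\left(W,h \right)} = -48 + W$
$p{\left(P \right)} = \frac{4}{P}$
$\sqrt{p{\left(\frac{43 + 79}{l{\left(11 \right)} - 100} \right)} + b{\left(N,-85 \right)}} = \sqrt{\frac{4}{\left(43 + 79\right) \frac{1}{-9 - 100}} - 81} = \sqrt{\frac{4}{122 \frac{1}{-109}} - 81} = \sqrt{\frac{4}{122 \left(- \frac{1}{109}\right)} - 81} = \sqrt{\frac{4}{- \frac{122}{109}} - 81} = \sqrt{4 \left(- \frac{109}{122}\right) - 81} = \sqrt{- \frac{218}{61} - 81} = \sqrt{- \frac{5159}{61}} = \frac{i \sqrt{314699}}{61}$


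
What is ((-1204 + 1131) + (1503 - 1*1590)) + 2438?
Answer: 2278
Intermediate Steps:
((-1204 + 1131) + (1503 - 1*1590)) + 2438 = (-73 + (1503 - 1590)) + 2438 = (-73 - 87) + 2438 = -160 + 2438 = 2278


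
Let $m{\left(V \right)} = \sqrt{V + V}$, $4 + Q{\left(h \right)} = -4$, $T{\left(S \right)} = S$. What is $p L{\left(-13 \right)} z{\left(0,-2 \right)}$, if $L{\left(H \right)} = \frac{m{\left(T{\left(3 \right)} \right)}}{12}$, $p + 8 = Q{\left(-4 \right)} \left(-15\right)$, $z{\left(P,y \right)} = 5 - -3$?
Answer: $\frac{224 \sqrt{6}}{3} \approx 182.9$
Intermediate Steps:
$z{\left(P,y \right)} = 8$ ($z{\left(P,y \right)} = 5 + 3 = 8$)
$Q{\left(h \right)} = -8$ ($Q{\left(h \right)} = -4 - 4 = -8$)
$m{\left(V \right)} = \sqrt{2} \sqrt{V}$ ($m{\left(V \right)} = \sqrt{2 V} = \sqrt{2} \sqrt{V}$)
$p = 112$ ($p = -8 - -120 = -8 + 120 = 112$)
$L{\left(H \right)} = \frac{\sqrt{6}}{12}$ ($L{\left(H \right)} = \frac{\sqrt{2} \sqrt{3}}{12} = \sqrt{6} \cdot \frac{1}{12} = \frac{\sqrt{6}}{12}$)
$p L{\left(-13 \right)} z{\left(0,-2 \right)} = 112 \frac{\sqrt{6}}{12} \cdot 8 = \frac{28 \sqrt{6}}{3} \cdot 8 = \frac{224 \sqrt{6}}{3}$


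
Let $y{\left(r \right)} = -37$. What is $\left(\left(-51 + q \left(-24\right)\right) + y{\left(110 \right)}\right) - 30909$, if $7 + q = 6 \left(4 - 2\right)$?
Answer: $-31117$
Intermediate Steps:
$q = 5$ ($q = -7 + 6 \left(4 - 2\right) = -7 + 6 \cdot 2 = -7 + 12 = 5$)
$\left(\left(-51 + q \left(-24\right)\right) + y{\left(110 \right)}\right) - 30909 = \left(\left(-51 + 5 \left(-24\right)\right) - 37\right) - 30909 = \left(\left(-51 - 120\right) - 37\right) - 30909 = \left(-171 - 37\right) - 30909 = -208 - 30909 = -31117$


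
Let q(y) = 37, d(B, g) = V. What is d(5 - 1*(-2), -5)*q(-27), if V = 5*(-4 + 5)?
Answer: 185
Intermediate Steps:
V = 5 (V = 5*1 = 5)
d(B, g) = 5
d(5 - 1*(-2), -5)*q(-27) = 5*37 = 185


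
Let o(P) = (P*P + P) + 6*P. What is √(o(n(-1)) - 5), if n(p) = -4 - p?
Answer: I*√17 ≈ 4.1231*I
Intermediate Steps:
o(P) = P² + 7*P (o(P) = (P² + P) + 6*P = (P + P²) + 6*P = P² + 7*P)
√(o(n(-1)) - 5) = √((-4 - 1*(-1))*(7 + (-4 - 1*(-1))) - 5) = √((-4 + 1)*(7 + (-4 + 1)) - 5) = √(-3*(7 - 3) - 5) = √(-3*4 - 5) = √(-12 - 5) = √(-17) = I*√17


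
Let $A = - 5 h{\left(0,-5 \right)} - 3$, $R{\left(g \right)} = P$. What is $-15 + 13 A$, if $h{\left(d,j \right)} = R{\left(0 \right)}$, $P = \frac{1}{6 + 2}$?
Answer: $- \frac{497}{8} \approx -62.125$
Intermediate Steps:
$P = \frac{1}{8} \approx 0.125$
$R{\left(g \right)} = \frac{1}{8}$
$h{\left(d,j \right)} = \frac{1}{8}$
$A = - \frac{29}{8}$ ($A = \left(-5\right) \frac{1}{8} - 3 = - \frac{5}{8} - 3 = - \frac{29}{8} \approx -3.625$)
$-15 + 13 A = -15 + 13 \left(- \frac{29}{8}\right) = -15 - \frac{377}{8} = - \frac{497}{8}$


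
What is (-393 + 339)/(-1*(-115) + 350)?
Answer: -18/155 ≈ -0.11613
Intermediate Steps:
(-393 + 339)/(-1*(-115) + 350) = -54/(115 + 350) = -54/465 = -54*1/465 = -18/155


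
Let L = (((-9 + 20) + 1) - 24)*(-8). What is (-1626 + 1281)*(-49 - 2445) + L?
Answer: 860526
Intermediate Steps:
L = 96 (L = ((11 + 1) - 24)*(-8) = (12 - 24)*(-8) = -12*(-8) = 96)
(-1626 + 1281)*(-49 - 2445) + L = (-1626 + 1281)*(-49 - 2445) + 96 = -345*(-2494) + 96 = 860430 + 96 = 860526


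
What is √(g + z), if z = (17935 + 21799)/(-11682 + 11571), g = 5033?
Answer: √57601119/111 ≈ 68.374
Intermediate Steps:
z = -39734/111 (z = 39734/(-111) = 39734*(-1/111) = -39734/111 ≈ -357.96)
√(g + z) = √(5033 - 39734/111) = √(518929/111) = √57601119/111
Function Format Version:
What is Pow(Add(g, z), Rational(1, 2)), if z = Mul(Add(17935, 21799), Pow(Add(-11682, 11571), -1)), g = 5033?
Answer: Mul(Rational(1, 111), Pow(57601119, Rational(1, 2))) ≈ 68.374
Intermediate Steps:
z = Rational(-39734, 111) (z = Mul(39734, Pow(-111, -1)) = Mul(39734, Rational(-1, 111)) = Rational(-39734, 111) ≈ -357.96)
Pow(Add(g, z), Rational(1, 2)) = Pow(Add(5033, Rational(-39734, 111)), Rational(1, 2)) = Pow(Rational(518929, 111), Rational(1, 2)) = Mul(Rational(1, 111), Pow(57601119, Rational(1, 2)))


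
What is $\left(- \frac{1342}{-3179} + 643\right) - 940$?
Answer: $- \frac{85711}{289} \approx -296.58$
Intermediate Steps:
$\left(- \frac{1342}{-3179} + 643\right) - 940 = \left(\left(-1342\right) \left(- \frac{1}{3179}\right) + 643\right) - 940 = \left(\frac{122}{289} + 643\right) - 940 = \frac{185949}{289} - 940 = - \frac{85711}{289}$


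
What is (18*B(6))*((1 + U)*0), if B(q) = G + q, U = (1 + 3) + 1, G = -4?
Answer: 0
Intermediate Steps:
U = 5 (U = 4 + 1 = 5)
B(q) = -4 + q
(18*B(6))*((1 + U)*0) = (18*(-4 + 6))*((1 + 5)*0) = (18*2)*(6*0) = 36*0 = 0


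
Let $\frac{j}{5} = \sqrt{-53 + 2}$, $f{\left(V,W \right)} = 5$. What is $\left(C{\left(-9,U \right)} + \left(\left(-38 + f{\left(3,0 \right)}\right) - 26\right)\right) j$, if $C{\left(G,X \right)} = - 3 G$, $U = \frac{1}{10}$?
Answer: $- 160 i \sqrt{51} \approx - 1142.6 i$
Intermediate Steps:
$U = \frac{1}{10} \approx 0.1$
$j = 5 i \sqrt{51}$ ($j = 5 \sqrt{-53 + 2} = 5 \sqrt{-51} = 5 i \sqrt{51} \approx 35.707 i$)
$\left(C{\left(-9,U \right)} + \left(\left(-38 + f{\left(3,0 \right)}\right) - 26\right)\right) j = \left(\left(-3\right) \left(-9\right) + \left(\left(-38 + 5\right) - 26\right)\right) 5 i \sqrt{51} = \left(27 - 59\right) 5 i \sqrt{51} = - 32 \cdot 5 i \sqrt{51} = - 160 i \sqrt{51}$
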